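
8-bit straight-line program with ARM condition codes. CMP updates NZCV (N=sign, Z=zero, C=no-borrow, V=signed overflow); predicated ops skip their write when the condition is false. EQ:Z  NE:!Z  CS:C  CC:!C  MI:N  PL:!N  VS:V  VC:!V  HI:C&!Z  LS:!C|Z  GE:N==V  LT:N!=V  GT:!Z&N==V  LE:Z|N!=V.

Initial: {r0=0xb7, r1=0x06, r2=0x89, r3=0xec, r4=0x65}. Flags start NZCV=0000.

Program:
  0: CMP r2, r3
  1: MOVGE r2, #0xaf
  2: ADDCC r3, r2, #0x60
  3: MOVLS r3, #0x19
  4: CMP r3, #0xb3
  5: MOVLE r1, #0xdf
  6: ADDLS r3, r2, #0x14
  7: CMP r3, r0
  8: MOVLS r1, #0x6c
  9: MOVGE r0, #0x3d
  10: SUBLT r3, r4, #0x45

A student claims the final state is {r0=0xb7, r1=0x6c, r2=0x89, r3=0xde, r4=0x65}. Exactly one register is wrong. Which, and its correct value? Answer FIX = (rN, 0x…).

0: ✓ CMP  NZCV=1000
1: · MOVGE
2: ✓ ADDCC  r3←0xe9
3: ✓ MOVLS  r3←0x19
4: ✓ CMP  NZCV=0000
5: · MOVLE
6: ✓ ADDLS  r3←0x9d
7: ✓ CMP  NZCV=1000
8: ✓ MOVLS  r1←0x6c
9: · MOVGE
10: ✓ SUBLT  r3←0x20

FIX = (r3, 0x20)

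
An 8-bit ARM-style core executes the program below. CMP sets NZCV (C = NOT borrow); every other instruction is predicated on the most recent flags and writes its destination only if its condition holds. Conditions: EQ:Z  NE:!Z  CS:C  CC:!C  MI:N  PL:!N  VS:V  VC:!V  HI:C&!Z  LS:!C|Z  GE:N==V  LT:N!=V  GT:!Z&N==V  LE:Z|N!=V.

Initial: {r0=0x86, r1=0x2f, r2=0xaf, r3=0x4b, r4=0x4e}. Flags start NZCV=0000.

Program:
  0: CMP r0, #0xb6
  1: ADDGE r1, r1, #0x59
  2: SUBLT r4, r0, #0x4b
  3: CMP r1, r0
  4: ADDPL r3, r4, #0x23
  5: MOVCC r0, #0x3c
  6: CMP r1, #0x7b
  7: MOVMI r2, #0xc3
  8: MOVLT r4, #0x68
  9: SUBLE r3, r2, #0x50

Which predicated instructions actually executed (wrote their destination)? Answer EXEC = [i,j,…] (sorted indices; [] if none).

[0] flags=1000 → (cmp)
[1] flags=1000 GE?F → skip
[2] flags=1000 LT?T → r4=0x3b
[3] flags=1001 → (cmp)
[4] flags=1001 PL?F → skip
[5] flags=1001 CC?T → r0=0x3c
[6] flags=1000 → (cmp)
[7] flags=1000 MI?T → r2=0xc3
[8] flags=1000 LT?T → r4=0x68
[9] flags=1000 LE?T → r3=0x73

EXEC = [2,5,7,8,9]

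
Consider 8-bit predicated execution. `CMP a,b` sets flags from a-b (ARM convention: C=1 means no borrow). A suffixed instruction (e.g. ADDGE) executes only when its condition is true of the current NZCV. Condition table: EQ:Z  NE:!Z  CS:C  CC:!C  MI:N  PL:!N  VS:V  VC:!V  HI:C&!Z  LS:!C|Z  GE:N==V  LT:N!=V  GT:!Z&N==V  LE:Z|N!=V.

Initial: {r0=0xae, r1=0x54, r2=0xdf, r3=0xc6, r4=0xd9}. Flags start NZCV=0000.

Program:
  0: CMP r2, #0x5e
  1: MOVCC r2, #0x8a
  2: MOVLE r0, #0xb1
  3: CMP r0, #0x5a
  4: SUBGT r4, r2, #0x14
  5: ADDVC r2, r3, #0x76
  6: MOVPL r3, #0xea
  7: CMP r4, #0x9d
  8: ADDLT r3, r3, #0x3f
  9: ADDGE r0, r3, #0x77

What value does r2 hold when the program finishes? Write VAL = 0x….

VAL = 0xdf

[0] flags=1010 → (cmp)
[1] flags=1010 CC?F → skip
[2] flags=1010 LE?T → r0=0xb1
[3] flags=0011 → (cmp)
[4] flags=0011 GT?F → skip
[5] flags=0011 VC?F → skip
[6] flags=0011 PL?T → r3=0xea
[7] flags=0010 → (cmp)
[8] flags=0010 LT?F → skip
[9] flags=0010 GE?T → r0=0x61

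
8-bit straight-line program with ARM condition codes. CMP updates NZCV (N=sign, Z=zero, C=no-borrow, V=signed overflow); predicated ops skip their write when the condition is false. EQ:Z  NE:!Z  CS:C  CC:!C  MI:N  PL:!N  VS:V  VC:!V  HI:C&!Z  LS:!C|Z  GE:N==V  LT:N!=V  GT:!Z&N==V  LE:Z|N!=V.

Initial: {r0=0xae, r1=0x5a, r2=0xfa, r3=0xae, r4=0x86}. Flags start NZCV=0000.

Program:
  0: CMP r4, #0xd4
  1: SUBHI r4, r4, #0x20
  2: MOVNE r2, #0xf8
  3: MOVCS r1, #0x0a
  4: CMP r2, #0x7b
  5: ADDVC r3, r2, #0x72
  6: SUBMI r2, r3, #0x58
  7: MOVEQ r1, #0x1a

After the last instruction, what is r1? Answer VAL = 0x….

0: ✓ CMP  NZCV=1000
1: · SUBHI
2: ✓ MOVNE  r2←0xf8
3: · MOVCS
4: ✓ CMP  NZCV=0011
5: · ADDVC
6: · SUBMI
7: · MOVEQ

VAL = 0x5a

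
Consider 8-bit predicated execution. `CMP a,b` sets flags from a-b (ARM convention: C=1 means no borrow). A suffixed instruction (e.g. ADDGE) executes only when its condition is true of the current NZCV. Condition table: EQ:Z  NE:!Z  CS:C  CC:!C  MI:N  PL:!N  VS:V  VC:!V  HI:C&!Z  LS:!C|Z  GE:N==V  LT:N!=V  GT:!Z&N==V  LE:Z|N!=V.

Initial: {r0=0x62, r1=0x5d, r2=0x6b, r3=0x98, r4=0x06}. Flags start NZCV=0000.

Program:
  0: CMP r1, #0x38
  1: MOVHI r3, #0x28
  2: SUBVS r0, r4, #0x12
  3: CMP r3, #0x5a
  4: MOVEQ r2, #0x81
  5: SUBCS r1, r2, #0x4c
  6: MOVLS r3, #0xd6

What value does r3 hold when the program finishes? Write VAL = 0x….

[0] flags=0010 → (cmp)
[1] flags=0010 HI?T → r3=0x28
[2] flags=0010 VS?F → skip
[3] flags=1000 → (cmp)
[4] flags=1000 EQ?F → skip
[5] flags=1000 CS?F → skip
[6] flags=1000 LS?T → r3=0xd6

VAL = 0xd6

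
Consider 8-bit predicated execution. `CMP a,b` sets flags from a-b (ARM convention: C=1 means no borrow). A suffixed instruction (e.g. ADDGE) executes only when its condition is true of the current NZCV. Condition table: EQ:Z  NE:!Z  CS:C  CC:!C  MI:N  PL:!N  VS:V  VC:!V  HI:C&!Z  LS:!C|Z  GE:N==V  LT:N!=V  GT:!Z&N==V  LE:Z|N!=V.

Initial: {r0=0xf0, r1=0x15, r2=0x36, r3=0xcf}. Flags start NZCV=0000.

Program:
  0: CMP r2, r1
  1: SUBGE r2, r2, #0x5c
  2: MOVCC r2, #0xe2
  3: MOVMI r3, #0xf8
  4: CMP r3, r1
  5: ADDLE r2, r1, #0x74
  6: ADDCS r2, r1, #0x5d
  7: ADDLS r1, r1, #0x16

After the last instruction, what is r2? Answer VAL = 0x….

0: ✓ CMP  NZCV=0010
1: ✓ SUBGE  r2←0xda
2: · MOVCC
3: · MOVMI
4: ✓ CMP  NZCV=1010
5: ✓ ADDLE  r2←0x89
6: ✓ ADDCS  r2←0x72
7: · ADDLS

VAL = 0x72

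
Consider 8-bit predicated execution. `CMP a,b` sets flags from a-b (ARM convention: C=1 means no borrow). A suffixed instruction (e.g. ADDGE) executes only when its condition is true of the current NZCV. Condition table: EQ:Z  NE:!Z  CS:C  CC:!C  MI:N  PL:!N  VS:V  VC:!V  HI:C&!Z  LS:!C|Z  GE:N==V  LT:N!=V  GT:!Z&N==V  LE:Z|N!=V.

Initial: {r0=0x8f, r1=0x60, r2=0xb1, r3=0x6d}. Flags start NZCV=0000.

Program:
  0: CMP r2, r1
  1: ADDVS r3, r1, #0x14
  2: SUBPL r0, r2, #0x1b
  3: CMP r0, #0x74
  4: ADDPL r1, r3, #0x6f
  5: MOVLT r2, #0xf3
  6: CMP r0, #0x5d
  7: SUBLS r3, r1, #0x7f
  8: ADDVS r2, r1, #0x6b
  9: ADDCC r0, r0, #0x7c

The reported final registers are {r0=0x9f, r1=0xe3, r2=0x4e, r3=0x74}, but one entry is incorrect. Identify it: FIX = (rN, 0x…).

0: ✓ CMP  NZCV=0011
1: ✓ ADDVS  r3←0x74
2: ✓ SUBPL  r0←0x96
3: ✓ CMP  NZCV=0011
4: ✓ ADDPL  r1←0xe3
5: ✓ MOVLT  r2←0xf3
6: ✓ CMP  NZCV=0011
7: · SUBLS
8: ✓ ADDVS  r2←0x4e
9: · ADDCC

FIX = (r0, 0x96)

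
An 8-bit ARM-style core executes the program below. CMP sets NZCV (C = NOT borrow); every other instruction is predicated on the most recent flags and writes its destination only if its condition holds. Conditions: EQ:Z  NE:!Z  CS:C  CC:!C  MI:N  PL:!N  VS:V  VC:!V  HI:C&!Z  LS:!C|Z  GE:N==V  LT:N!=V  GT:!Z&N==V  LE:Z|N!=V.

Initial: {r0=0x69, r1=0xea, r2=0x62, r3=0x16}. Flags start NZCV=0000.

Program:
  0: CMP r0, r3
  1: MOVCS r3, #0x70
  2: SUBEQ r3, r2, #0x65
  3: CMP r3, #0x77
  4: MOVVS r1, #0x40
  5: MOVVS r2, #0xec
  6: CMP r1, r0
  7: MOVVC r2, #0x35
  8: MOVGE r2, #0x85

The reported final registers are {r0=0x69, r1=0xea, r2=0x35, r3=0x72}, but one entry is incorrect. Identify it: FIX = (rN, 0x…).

[0] flags=0010 → (cmp)
[1] flags=0010 CS?T → r3=0x70
[2] flags=0010 EQ?F → skip
[3] flags=1000 → (cmp)
[4] flags=1000 VS?F → skip
[5] flags=1000 VS?F → skip
[6] flags=1010 → (cmp)
[7] flags=1010 VC?T → r2=0x35
[8] flags=1010 GE?F → skip

FIX = (r3, 0x70)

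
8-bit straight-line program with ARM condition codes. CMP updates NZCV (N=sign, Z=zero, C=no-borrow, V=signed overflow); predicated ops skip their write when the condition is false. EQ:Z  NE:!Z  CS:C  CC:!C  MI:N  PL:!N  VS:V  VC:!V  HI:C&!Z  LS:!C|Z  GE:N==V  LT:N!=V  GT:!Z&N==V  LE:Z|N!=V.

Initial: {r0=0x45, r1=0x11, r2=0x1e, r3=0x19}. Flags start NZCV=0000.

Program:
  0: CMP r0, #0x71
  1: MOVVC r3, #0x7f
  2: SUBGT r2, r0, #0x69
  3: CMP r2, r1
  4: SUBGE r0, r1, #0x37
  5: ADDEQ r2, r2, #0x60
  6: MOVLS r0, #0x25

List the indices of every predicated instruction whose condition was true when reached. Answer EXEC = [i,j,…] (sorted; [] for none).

[0] flags=1000 → (cmp)
[1] flags=1000 VC?T → r3=0x7f
[2] flags=1000 GT?F → skip
[3] flags=0010 → (cmp)
[4] flags=0010 GE?T → r0=0xda
[5] flags=0010 EQ?F → skip
[6] flags=0010 LS?F → skip

EXEC = [1,4]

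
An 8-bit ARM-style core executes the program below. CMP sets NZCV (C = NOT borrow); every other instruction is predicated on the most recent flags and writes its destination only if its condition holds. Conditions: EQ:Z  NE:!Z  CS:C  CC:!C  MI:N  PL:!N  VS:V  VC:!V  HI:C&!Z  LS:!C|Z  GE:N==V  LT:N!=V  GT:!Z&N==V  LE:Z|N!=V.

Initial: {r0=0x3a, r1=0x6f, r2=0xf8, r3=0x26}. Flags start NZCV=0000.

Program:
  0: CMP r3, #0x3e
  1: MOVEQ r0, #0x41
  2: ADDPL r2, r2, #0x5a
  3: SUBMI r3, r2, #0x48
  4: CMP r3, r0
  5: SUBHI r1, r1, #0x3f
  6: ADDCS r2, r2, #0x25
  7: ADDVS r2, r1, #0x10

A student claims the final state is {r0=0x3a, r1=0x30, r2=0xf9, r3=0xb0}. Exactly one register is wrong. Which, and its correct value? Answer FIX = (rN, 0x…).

[0] flags=1000 → (cmp)
[1] flags=1000 EQ?F → skip
[2] flags=1000 PL?F → skip
[3] flags=1000 MI?T → r3=0xb0
[4] flags=0011 → (cmp)
[5] flags=0011 HI?T → r1=0x30
[6] flags=0011 CS?T → r2=0x1d
[7] flags=0011 VS?T → r2=0x40

FIX = (r2, 0x40)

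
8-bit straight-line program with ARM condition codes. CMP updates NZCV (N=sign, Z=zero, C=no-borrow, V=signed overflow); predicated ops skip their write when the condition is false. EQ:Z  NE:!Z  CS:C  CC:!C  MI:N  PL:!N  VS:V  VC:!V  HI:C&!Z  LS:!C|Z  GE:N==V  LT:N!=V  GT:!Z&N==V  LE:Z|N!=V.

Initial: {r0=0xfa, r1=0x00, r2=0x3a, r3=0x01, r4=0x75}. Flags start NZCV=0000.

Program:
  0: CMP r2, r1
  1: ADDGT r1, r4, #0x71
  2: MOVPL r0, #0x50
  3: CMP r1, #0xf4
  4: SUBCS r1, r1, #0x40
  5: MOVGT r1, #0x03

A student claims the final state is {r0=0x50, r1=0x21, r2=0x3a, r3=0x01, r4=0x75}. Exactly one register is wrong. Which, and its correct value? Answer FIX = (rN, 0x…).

FIX = (r1, 0xe6)

[0] flags=0010 → (cmp)
[1] flags=0010 GT?T → r1=0xe6
[2] flags=0010 PL?T → r0=0x50
[3] flags=1000 → (cmp)
[4] flags=1000 CS?F → skip
[5] flags=1000 GT?F → skip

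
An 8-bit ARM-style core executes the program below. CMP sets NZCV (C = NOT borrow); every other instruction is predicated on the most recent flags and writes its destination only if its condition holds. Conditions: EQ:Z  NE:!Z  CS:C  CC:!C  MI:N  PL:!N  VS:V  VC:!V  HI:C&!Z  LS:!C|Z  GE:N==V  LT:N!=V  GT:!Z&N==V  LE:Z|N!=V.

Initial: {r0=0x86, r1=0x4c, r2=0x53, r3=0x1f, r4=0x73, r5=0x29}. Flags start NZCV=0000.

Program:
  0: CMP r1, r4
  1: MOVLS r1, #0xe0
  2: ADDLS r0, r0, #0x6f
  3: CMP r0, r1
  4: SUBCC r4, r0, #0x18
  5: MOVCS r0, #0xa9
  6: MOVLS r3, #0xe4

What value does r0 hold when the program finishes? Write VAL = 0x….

VAL = 0xa9

0: ✓ CMP  NZCV=1000
1: ✓ MOVLS  r1←0xe0
2: ✓ ADDLS  r0←0xf5
3: ✓ CMP  NZCV=0010
4: · SUBCC
5: ✓ MOVCS  r0←0xa9
6: · MOVLS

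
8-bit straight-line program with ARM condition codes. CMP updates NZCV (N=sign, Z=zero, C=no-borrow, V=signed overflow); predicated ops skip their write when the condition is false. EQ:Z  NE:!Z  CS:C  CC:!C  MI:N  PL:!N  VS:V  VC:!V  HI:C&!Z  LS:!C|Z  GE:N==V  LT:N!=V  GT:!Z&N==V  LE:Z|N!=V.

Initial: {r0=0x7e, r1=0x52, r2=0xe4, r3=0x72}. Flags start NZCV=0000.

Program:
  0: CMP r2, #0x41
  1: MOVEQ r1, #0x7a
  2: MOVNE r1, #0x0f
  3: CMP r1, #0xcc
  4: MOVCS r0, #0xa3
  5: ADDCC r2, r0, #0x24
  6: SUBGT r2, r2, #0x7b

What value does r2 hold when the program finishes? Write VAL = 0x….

VAL = 0x27

0: ✓ CMP  NZCV=1010
1: · MOVEQ
2: ✓ MOVNE  r1←0x0f
3: ✓ CMP  NZCV=0000
4: · MOVCS
5: ✓ ADDCC  r2←0xa2
6: ✓ SUBGT  r2←0x27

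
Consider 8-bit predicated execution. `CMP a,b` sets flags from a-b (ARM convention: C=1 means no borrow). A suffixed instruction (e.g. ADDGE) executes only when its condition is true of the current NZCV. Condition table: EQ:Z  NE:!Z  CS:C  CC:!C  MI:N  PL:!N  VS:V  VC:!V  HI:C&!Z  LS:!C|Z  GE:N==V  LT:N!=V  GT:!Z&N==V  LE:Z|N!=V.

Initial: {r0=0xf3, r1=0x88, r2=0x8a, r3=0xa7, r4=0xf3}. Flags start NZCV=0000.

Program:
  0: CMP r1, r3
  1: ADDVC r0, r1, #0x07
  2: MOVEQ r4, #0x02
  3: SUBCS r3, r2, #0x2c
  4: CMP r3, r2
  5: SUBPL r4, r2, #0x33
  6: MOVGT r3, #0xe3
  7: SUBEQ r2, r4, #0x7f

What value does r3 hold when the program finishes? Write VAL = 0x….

[0] flags=1000 → (cmp)
[1] flags=1000 VC?T → r0=0x8f
[2] flags=1000 EQ?F → skip
[3] flags=1000 CS?F → skip
[4] flags=0010 → (cmp)
[5] flags=0010 PL?T → r4=0x57
[6] flags=0010 GT?T → r3=0xe3
[7] flags=0010 EQ?F → skip

VAL = 0xe3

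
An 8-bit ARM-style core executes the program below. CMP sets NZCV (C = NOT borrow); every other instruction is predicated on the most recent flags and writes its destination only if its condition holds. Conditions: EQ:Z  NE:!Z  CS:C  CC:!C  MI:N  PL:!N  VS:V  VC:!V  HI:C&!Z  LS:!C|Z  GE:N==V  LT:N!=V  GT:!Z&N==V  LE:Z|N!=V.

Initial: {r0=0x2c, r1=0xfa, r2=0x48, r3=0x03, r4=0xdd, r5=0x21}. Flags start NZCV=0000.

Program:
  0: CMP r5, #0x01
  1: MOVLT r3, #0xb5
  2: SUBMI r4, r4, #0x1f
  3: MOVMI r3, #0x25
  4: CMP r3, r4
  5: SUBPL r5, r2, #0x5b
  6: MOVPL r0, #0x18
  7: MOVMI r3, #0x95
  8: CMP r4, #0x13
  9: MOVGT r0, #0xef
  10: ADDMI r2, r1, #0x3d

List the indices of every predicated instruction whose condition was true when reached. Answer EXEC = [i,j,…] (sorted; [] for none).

EXEC = [5,6,10]

0: ✓ CMP  NZCV=0010
1: · MOVLT
2: · SUBMI
3: · MOVMI
4: ✓ CMP  NZCV=0000
5: ✓ SUBPL  r5←0xed
6: ✓ MOVPL  r0←0x18
7: · MOVMI
8: ✓ CMP  NZCV=1010
9: · MOVGT
10: ✓ ADDMI  r2←0x37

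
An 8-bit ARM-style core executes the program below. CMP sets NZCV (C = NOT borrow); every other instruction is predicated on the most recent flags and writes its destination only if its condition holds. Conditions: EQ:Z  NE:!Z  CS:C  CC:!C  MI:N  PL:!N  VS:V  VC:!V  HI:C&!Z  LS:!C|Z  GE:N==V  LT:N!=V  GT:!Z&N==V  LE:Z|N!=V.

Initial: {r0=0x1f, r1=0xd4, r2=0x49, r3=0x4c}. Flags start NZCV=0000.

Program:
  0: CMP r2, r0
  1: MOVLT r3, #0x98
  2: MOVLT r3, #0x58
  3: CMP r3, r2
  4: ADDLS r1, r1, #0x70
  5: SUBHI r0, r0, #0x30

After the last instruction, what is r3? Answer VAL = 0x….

[0] flags=0010 → (cmp)
[1] flags=0010 LT?F → skip
[2] flags=0010 LT?F → skip
[3] flags=0010 → (cmp)
[4] flags=0010 LS?F → skip
[5] flags=0010 HI?T → r0=0xef

VAL = 0x4c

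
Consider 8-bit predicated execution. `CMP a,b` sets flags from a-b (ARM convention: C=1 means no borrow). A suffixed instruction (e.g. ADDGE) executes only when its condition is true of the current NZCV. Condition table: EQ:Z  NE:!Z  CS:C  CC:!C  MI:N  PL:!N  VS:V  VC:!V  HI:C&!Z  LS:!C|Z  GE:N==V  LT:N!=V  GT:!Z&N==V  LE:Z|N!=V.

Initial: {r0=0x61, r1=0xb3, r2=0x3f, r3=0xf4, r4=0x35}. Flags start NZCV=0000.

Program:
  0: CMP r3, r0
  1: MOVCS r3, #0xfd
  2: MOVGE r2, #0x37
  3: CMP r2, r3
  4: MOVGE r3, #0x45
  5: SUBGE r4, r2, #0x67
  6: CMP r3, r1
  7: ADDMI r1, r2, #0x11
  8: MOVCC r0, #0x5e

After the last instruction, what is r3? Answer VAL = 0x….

VAL = 0x45

0: ✓ CMP  NZCV=1010
1: ✓ MOVCS  r3←0xfd
2: · MOVGE
3: ✓ CMP  NZCV=0000
4: ✓ MOVGE  r3←0x45
5: ✓ SUBGE  r4←0xd8
6: ✓ CMP  NZCV=1001
7: ✓ ADDMI  r1←0x50
8: ✓ MOVCC  r0←0x5e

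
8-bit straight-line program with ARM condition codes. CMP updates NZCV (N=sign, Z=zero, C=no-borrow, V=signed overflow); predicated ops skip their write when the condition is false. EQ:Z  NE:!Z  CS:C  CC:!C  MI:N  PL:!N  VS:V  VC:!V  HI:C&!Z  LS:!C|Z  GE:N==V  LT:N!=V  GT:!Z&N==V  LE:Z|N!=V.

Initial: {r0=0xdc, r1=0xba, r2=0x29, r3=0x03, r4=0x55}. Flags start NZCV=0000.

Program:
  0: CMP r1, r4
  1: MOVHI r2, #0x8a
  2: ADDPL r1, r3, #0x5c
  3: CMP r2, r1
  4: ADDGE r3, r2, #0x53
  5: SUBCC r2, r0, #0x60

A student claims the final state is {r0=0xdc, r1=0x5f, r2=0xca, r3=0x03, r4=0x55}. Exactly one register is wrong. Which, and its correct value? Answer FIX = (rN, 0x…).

[0] flags=0011 → (cmp)
[1] flags=0011 HI?T → r2=0x8a
[2] flags=0011 PL?T → r1=0x5f
[3] flags=0011 → (cmp)
[4] flags=0011 GE?F → skip
[5] flags=0011 CC?F → skip

FIX = (r2, 0x8a)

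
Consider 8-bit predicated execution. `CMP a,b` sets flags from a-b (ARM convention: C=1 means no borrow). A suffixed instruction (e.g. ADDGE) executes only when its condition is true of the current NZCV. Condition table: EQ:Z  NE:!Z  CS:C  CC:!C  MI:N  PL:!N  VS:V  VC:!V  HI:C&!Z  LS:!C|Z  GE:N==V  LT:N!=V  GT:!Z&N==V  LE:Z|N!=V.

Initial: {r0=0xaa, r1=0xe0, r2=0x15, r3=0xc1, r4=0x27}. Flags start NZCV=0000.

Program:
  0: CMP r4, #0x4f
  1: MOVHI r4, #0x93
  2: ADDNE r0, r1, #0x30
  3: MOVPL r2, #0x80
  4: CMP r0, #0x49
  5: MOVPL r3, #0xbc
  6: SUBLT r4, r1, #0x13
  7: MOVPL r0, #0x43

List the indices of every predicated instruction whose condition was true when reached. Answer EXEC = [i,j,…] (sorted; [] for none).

0: ✓ CMP  NZCV=1000
1: · MOVHI
2: ✓ ADDNE  r0←0x10
3: · MOVPL
4: ✓ CMP  NZCV=1000
5: · MOVPL
6: ✓ SUBLT  r4←0xcd
7: · MOVPL

EXEC = [2,6]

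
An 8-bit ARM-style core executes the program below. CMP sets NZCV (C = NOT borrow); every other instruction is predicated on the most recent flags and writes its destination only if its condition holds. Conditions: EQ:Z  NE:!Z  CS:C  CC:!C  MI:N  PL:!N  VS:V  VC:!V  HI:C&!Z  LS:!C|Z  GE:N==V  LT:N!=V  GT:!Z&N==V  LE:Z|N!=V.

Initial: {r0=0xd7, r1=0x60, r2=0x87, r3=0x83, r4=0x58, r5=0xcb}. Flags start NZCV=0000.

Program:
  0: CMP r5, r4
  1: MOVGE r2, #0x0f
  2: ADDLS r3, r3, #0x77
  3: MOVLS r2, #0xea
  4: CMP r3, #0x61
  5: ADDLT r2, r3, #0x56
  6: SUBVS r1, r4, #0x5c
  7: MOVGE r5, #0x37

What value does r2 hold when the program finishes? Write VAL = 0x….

VAL = 0xd9

[0] flags=0011 → (cmp)
[1] flags=0011 GE?F → skip
[2] flags=0011 LS?F → skip
[3] flags=0011 LS?F → skip
[4] flags=0011 → (cmp)
[5] flags=0011 LT?T → r2=0xd9
[6] flags=0011 VS?T → r1=0xfc
[7] flags=0011 GE?F → skip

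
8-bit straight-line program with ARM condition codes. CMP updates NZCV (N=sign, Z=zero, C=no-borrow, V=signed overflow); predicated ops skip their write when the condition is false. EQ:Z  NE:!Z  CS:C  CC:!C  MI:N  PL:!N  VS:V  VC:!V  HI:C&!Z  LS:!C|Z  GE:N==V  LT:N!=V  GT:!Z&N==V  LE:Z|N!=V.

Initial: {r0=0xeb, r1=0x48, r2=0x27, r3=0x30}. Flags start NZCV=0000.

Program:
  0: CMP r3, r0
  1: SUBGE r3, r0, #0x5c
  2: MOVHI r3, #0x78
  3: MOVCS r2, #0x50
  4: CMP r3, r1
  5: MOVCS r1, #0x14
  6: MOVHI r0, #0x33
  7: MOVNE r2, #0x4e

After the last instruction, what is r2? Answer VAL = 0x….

VAL = 0x4e

[0] flags=0000 → (cmp)
[1] flags=0000 GE?T → r3=0x8f
[2] flags=0000 HI?F → skip
[3] flags=0000 CS?F → skip
[4] flags=0011 → (cmp)
[5] flags=0011 CS?T → r1=0x14
[6] flags=0011 HI?T → r0=0x33
[7] flags=0011 NE?T → r2=0x4e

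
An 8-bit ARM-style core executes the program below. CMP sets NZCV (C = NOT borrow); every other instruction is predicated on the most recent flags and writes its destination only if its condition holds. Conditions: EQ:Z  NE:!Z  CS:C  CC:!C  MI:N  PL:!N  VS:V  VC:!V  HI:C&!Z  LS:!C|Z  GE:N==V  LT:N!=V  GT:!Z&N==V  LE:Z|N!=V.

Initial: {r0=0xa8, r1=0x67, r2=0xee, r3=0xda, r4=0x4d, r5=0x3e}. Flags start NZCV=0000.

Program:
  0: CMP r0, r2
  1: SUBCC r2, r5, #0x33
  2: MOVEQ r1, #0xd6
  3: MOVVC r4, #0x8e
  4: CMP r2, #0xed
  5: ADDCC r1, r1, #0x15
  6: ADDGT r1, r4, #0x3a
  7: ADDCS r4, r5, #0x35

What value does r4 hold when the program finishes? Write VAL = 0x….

VAL = 0x8e

0: ✓ CMP  NZCV=1000
1: ✓ SUBCC  r2←0x0b
2: · MOVEQ
3: ✓ MOVVC  r4←0x8e
4: ✓ CMP  NZCV=0000
5: ✓ ADDCC  r1←0x7c
6: ✓ ADDGT  r1←0xc8
7: · ADDCS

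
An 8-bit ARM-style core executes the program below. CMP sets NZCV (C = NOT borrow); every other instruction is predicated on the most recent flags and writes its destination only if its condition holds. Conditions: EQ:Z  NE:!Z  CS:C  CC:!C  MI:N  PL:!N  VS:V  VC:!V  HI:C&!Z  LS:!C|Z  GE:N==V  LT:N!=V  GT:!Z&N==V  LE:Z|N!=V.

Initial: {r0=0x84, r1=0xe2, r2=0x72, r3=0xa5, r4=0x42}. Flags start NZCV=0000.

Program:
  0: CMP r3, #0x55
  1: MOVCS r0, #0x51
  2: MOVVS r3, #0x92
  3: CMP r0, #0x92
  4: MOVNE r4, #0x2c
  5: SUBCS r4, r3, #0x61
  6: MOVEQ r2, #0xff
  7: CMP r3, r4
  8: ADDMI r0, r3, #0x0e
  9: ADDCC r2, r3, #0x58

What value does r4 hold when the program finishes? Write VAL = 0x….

VAL = 0x2c

0: ✓ CMP  NZCV=0011
1: ✓ MOVCS  r0←0x51
2: ✓ MOVVS  r3←0x92
3: ✓ CMP  NZCV=1001
4: ✓ MOVNE  r4←0x2c
5: · SUBCS
6: · MOVEQ
7: ✓ CMP  NZCV=0011
8: · ADDMI
9: · ADDCC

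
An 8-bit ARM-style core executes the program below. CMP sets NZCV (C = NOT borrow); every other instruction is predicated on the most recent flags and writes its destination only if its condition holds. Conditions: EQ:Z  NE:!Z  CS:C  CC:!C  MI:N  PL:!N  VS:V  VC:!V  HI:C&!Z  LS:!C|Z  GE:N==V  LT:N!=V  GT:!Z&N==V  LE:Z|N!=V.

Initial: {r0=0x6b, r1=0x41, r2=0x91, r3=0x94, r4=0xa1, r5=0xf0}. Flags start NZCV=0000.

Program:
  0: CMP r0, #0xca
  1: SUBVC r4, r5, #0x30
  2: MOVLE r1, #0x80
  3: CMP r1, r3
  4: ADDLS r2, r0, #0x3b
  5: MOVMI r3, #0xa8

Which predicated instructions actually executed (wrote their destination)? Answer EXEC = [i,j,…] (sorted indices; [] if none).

0: ✓ CMP  NZCV=1001
1: · SUBVC
2: · MOVLE
3: ✓ CMP  NZCV=1001
4: ✓ ADDLS  r2←0xa6
5: ✓ MOVMI  r3←0xa8

EXEC = [4,5]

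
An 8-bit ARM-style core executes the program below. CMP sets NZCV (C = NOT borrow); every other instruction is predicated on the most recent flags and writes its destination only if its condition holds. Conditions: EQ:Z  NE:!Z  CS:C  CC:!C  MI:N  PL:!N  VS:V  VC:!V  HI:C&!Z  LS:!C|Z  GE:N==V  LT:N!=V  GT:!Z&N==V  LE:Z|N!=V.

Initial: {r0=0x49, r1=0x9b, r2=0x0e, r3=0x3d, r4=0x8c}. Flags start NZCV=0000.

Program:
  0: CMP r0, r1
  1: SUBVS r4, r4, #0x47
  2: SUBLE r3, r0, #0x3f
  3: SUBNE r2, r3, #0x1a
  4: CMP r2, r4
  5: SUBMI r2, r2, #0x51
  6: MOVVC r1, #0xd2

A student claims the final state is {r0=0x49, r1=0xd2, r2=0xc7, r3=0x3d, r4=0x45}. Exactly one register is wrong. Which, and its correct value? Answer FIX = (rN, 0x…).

FIX = (r2, 0xd2)

0: ✓ CMP  NZCV=1001
1: ✓ SUBVS  r4←0x45
2: · SUBLE
3: ✓ SUBNE  r2←0x23
4: ✓ CMP  NZCV=1000
5: ✓ SUBMI  r2←0xd2
6: ✓ MOVVC  r1←0xd2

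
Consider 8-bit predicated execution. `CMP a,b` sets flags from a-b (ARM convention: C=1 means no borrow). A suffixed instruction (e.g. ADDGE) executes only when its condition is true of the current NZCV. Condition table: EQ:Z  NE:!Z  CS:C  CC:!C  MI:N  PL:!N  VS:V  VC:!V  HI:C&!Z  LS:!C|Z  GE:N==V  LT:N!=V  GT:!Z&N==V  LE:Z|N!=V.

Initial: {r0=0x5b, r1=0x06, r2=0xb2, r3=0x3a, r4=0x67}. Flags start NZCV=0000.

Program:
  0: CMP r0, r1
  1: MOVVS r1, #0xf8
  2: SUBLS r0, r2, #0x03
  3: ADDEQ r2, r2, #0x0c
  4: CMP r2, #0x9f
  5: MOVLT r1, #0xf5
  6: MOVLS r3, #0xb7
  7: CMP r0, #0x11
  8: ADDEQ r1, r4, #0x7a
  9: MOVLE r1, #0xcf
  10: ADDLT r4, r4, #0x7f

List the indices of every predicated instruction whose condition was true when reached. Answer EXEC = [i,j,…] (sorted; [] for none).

EXEC = []

[0] flags=0010 → (cmp)
[1] flags=0010 VS?F → skip
[2] flags=0010 LS?F → skip
[3] flags=0010 EQ?F → skip
[4] flags=0010 → (cmp)
[5] flags=0010 LT?F → skip
[6] flags=0010 LS?F → skip
[7] flags=0010 → (cmp)
[8] flags=0010 EQ?F → skip
[9] flags=0010 LE?F → skip
[10] flags=0010 LT?F → skip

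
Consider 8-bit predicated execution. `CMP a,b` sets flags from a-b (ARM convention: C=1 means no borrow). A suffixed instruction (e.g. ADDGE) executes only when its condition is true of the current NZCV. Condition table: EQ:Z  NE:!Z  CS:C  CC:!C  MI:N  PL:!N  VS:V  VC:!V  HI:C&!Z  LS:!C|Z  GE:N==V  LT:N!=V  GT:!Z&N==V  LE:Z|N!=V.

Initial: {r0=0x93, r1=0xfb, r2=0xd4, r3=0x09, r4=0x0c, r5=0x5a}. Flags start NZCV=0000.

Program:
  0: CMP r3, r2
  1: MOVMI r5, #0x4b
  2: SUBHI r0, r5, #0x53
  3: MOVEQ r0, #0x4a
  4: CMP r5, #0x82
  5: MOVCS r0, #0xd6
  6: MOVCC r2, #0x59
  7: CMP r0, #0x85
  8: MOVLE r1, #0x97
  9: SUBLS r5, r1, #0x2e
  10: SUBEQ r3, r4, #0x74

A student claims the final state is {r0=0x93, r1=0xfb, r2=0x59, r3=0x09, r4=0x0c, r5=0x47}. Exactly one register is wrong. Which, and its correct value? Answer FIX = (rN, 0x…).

FIX = (r5, 0x5a)

0: ✓ CMP  NZCV=0000
1: · MOVMI
2: · SUBHI
3: · MOVEQ
4: ✓ CMP  NZCV=1001
5: · MOVCS
6: ✓ MOVCC  r2←0x59
7: ✓ CMP  NZCV=0010
8: · MOVLE
9: · SUBLS
10: · SUBEQ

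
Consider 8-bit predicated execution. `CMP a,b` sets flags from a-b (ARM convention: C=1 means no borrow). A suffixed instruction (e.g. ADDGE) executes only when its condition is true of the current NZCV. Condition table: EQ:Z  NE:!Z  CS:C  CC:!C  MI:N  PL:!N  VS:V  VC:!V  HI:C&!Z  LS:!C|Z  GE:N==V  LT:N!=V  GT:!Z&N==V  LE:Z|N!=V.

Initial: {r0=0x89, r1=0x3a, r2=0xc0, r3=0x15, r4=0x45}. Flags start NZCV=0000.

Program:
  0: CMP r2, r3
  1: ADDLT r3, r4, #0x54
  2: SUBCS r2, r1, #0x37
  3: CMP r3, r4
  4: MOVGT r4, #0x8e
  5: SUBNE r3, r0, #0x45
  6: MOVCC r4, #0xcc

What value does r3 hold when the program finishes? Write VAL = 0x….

VAL = 0x44

0: ✓ CMP  NZCV=1010
1: ✓ ADDLT  r3←0x99
2: ✓ SUBCS  r2←0x03
3: ✓ CMP  NZCV=0011
4: · MOVGT
5: ✓ SUBNE  r3←0x44
6: · MOVCC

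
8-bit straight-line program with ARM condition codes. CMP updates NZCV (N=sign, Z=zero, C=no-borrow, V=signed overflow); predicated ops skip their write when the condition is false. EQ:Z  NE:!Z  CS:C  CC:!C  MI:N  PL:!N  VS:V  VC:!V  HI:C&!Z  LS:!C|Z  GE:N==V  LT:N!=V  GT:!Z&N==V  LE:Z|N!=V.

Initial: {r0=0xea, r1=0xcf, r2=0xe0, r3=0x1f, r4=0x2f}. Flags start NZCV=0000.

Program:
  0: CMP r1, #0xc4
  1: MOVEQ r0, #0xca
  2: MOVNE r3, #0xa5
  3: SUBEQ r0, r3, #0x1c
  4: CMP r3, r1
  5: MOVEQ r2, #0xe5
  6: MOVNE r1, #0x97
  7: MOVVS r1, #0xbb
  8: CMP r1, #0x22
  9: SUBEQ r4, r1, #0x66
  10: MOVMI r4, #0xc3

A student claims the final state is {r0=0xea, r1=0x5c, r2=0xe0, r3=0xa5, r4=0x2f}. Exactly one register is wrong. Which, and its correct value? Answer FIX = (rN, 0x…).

0: ✓ CMP  NZCV=0010
1: · MOVEQ
2: ✓ MOVNE  r3←0xa5
3: · SUBEQ
4: ✓ CMP  NZCV=1000
5: · MOVEQ
6: ✓ MOVNE  r1←0x97
7: · MOVVS
8: ✓ CMP  NZCV=0011
9: · SUBEQ
10: · MOVMI

FIX = (r1, 0x97)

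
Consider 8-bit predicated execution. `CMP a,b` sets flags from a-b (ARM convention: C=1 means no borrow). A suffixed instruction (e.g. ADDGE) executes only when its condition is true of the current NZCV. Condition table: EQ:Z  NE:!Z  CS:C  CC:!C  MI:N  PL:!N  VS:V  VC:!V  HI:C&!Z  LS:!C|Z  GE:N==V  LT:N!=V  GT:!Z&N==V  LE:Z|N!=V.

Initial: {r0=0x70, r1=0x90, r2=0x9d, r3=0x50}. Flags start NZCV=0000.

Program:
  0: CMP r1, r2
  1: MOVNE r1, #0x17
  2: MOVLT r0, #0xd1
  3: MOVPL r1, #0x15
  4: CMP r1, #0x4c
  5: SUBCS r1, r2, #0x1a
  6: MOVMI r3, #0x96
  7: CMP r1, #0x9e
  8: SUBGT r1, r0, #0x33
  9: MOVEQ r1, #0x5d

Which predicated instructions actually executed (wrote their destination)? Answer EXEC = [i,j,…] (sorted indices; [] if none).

[0] flags=1000 → (cmp)
[1] flags=1000 NE?T → r1=0x17
[2] flags=1000 LT?T → r0=0xd1
[3] flags=1000 PL?F → skip
[4] flags=1000 → (cmp)
[5] flags=1000 CS?F → skip
[6] flags=1000 MI?T → r3=0x96
[7] flags=0000 → (cmp)
[8] flags=0000 GT?T → r1=0x9e
[9] flags=0000 EQ?F → skip

EXEC = [1,2,6,8]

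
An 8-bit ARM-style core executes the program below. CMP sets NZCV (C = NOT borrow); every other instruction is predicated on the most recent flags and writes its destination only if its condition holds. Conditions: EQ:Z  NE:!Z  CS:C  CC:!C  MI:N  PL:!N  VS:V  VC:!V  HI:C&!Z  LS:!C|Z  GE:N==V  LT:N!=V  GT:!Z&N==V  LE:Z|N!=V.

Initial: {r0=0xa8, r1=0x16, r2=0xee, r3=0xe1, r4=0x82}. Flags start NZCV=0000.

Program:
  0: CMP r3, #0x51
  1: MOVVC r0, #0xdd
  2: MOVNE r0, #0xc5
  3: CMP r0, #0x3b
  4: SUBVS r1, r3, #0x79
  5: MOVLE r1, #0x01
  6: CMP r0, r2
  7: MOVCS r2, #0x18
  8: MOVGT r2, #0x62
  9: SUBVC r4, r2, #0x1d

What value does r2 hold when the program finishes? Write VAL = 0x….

VAL = 0xee

[0] flags=1010 → (cmp)
[1] flags=1010 VC?T → r0=0xdd
[2] flags=1010 NE?T → r0=0xc5
[3] flags=1010 → (cmp)
[4] flags=1010 VS?F → skip
[5] flags=1010 LE?T → r1=0x01
[6] flags=1000 → (cmp)
[7] flags=1000 CS?F → skip
[8] flags=1000 GT?F → skip
[9] flags=1000 VC?T → r4=0xd1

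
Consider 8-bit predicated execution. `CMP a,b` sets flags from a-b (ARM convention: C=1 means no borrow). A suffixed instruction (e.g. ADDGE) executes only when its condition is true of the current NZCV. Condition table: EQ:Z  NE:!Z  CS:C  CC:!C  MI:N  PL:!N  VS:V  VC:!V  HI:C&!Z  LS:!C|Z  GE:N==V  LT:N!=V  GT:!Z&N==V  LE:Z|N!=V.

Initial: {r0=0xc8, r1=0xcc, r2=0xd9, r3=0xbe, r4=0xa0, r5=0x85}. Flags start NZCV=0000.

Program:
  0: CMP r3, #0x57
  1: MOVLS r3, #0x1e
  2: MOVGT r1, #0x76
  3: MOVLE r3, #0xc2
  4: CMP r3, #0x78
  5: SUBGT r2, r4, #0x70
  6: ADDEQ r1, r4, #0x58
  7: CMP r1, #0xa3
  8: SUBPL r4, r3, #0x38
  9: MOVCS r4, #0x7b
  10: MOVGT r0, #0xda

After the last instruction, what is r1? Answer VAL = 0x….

VAL = 0xcc

[0] flags=0011 → (cmp)
[1] flags=0011 LS?F → skip
[2] flags=0011 GT?F → skip
[3] flags=0011 LE?T → r3=0xc2
[4] flags=0011 → (cmp)
[5] flags=0011 GT?F → skip
[6] flags=0011 EQ?F → skip
[7] flags=0010 → (cmp)
[8] flags=0010 PL?T → r4=0x8a
[9] flags=0010 CS?T → r4=0x7b
[10] flags=0010 GT?T → r0=0xda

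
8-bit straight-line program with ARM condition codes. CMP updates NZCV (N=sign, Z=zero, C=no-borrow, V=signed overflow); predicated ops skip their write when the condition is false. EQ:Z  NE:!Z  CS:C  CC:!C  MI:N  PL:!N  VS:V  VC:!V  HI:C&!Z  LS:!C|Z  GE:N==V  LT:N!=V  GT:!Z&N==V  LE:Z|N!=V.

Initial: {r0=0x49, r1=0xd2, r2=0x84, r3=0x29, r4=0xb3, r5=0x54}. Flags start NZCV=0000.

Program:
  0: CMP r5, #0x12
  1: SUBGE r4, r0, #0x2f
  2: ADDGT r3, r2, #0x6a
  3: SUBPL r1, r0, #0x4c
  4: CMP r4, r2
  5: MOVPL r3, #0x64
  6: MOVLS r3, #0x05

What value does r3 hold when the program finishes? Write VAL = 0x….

0: ✓ CMP  NZCV=0010
1: ✓ SUBGE  r4←0x1a
2: ✓ ADDGT  r3←0xee
3: ✓ SUBPL  r1←0xfd
4: ✓ CMP  NZCV=1001
5: · MOVPL
6: ✓ MOVLS  r3←0x05

VAL = 0x05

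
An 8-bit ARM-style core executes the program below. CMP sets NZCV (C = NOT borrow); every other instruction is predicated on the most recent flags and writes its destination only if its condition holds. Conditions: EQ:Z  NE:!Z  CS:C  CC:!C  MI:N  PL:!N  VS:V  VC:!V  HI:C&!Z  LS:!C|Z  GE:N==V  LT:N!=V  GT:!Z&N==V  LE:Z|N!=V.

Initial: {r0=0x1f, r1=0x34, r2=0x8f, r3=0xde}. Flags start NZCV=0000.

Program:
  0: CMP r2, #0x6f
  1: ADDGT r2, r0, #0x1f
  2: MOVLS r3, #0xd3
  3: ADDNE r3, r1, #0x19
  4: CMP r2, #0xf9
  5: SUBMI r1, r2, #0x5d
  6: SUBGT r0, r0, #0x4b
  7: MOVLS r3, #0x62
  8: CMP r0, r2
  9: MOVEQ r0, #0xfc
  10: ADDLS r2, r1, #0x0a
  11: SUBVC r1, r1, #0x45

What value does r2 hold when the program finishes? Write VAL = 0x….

[0] flags=0011 → (cmp)
[1] flags=0011 GT?F → skip
[2] flags=0011 LS?F → skip
[3] flags=0011 NE?T → r3=0x4d
[4] flags=1000 → (cmp)
[5] flags=1000 MI?T → r1=0x32
[6] flags=1000 GT?F → skip
[7] flags=1000 LS?T → r3=0x62
[8] flags=1001 → (cmp)
[9] flags=1001 EQ?F → skip
[10] flags=1001 LS?T → r2=0x3c
[11] flags=1001 VC?F → skip

VAL = 0x3c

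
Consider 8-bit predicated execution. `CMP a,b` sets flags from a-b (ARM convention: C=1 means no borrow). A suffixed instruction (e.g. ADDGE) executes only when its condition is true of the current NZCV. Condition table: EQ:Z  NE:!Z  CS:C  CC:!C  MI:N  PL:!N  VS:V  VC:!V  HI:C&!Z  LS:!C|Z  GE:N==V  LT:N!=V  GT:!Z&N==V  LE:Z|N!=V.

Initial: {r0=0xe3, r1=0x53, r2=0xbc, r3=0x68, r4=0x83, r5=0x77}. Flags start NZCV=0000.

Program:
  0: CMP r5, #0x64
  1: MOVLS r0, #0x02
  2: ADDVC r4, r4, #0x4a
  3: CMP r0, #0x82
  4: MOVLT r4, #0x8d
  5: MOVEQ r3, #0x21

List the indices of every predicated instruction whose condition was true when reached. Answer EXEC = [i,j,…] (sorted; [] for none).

EXEC = [2]

0: ✓ CMP  NZCV=0010
1: · MOVLS
2: ✓ ADDVC  r4←0xcd
3: ✓ CMP  NZCV=0010
4: · MOVLT
5: · MOVEQ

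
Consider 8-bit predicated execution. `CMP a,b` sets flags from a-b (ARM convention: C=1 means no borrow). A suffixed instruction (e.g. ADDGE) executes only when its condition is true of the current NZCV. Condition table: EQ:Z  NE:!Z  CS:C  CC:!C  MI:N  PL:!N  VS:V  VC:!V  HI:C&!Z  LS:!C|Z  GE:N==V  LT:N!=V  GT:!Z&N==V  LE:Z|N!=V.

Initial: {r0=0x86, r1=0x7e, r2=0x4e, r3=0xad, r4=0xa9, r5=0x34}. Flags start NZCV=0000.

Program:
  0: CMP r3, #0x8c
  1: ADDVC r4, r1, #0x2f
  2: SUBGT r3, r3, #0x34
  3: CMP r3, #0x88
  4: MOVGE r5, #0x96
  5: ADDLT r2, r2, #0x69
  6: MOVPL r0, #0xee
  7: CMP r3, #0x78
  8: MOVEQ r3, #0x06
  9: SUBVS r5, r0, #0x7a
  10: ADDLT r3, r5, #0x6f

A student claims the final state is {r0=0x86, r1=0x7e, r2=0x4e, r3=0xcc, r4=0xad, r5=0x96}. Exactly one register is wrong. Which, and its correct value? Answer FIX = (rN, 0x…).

FIX = (r3, 0x79)

0: ✓ CMP  NZCV=0010
1: ✓ ADDVC  r4←0xad
2: ✓ SUBGT  r3←0x79
3: ✓ CMP  NZCV=1001
4: ✓ MOVGE  r5←0x96
5: · ADDLT
6: · MOVPL
7: ✓ CMP  NZCV=0010
8: · MOVEQ
9: · SUBVS
10: · ADDLT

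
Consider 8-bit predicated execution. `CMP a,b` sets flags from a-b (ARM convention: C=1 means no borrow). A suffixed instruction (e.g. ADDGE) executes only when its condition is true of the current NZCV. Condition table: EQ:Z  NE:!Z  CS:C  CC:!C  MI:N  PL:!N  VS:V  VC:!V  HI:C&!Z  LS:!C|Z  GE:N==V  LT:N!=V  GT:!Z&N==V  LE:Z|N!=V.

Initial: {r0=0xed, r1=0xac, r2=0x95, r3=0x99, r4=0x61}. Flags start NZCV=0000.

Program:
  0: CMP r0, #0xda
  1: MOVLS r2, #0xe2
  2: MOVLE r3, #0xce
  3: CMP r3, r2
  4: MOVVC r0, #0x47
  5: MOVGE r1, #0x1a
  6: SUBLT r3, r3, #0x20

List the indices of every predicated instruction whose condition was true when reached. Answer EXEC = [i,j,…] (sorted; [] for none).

EXEC = [4,5]

0: ✓ CMP  NZCV=0010
1: · MOVLS
2: · MOVLE
3: ✓ CMP  NZCV=0010
4: ✓ MOVVC  r0←0x47
5: ✓ MOVGE  r1←0x1a
6: · SUBLT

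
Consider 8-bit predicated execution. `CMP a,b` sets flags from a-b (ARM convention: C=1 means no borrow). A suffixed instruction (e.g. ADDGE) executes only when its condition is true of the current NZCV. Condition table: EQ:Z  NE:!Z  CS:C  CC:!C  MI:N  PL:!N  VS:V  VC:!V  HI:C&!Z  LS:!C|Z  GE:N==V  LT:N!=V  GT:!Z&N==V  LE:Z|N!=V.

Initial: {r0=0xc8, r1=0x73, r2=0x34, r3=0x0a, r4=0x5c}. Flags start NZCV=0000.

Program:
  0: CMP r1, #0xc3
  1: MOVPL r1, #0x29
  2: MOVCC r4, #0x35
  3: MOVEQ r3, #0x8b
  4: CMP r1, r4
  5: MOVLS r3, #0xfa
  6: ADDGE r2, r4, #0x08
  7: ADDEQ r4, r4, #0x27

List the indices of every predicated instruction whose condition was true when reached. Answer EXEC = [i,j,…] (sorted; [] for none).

[0] flags=1001 → (cmp)
[1] flags=1001 PL?F → skip
[2] flags=1001 CC?T → r4=0x35
[3] flags=1001 EQ?F → skip
[4] flags=0010 → (cmp)
[5] flags=0010 LS?F → skip
[6] flags=0010 GE?T → r2=0x3d
[7] flags=0010 EQ?F → skip

EXEC = [2,6]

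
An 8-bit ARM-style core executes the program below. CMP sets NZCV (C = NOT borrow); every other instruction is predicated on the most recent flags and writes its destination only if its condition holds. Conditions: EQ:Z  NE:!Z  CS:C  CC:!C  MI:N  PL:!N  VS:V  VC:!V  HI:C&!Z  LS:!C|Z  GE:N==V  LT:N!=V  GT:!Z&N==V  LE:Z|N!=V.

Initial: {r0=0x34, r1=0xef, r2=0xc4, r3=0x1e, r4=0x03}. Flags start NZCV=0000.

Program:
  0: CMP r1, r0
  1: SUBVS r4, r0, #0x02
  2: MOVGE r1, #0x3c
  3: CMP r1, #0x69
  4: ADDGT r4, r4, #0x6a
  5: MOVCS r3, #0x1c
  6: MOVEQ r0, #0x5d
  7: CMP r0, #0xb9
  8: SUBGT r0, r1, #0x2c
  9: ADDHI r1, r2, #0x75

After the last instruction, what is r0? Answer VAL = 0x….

VAL = 0xc3

0: ✓ CMP  NZCV=1010
1: · SUBVS
2: · MOVGE
3: ✓ CMP  NZCV=1010
4: · ADDGT
5: ✓ MOVCS  r3←0x1c
6: · MOVEQ
7: ✓ CMP  NZCV=0000
8: ✓ SUBGT  r0←0xc3
9: · ADDHI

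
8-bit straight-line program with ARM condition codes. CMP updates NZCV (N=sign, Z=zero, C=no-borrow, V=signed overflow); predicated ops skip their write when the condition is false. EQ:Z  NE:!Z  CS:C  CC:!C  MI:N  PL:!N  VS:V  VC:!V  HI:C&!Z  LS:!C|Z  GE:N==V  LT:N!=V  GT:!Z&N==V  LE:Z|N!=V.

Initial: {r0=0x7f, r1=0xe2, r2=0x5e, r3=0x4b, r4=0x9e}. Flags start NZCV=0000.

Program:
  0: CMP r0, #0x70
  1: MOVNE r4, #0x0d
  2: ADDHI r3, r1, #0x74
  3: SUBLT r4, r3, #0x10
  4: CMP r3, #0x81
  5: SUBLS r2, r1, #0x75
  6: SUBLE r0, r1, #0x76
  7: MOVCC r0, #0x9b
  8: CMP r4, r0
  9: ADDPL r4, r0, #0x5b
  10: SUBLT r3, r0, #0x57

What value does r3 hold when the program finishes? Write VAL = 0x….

[0] flags=0010 → (cmp)
[1] flags=0010 NE?T → r4=0x0d
[2] flags=0010 HI?T → r3=0x56
[3] flags=0010 LT?F → skip
[4] flags=1001 → (cmp)
[5] flags=1001 LS?T → r2=0x6d
[6] flags=1001 LE?F → skip
[7] flags=1001 CC?T → r0=0x9b
[8] flags=0000 → (cmp)
[9] flags=0000 PL?T → r4=0xf6
[10] flags=0000 LT?F → skip

VAL = 0x56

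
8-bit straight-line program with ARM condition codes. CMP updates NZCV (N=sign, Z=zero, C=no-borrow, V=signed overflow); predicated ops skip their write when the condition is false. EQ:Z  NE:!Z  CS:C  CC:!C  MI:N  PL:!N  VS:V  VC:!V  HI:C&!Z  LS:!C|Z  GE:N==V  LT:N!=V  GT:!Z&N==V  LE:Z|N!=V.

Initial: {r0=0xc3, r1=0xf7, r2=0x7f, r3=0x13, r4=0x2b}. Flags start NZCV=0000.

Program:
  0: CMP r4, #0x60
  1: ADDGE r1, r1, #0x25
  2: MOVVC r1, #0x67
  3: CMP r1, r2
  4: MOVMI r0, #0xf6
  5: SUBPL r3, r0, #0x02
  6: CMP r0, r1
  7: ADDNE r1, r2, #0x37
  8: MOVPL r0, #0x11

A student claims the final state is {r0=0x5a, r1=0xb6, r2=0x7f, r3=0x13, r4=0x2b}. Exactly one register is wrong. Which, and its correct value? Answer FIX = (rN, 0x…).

FIX = (r0, 0xf6)

0: ✓ CMP  NZCV=1000
1: · ADDGE
2: ✓ MOVVC  r1←0x67
3: ✓ CMP  NZCV=1000
4: ✓ MOVMI  r0←0xf6
5: · SUBPL
6: ✓ CMP  NZCV=1010
7: ✓ ADDNE  r1←0xb6
8: · MOVPL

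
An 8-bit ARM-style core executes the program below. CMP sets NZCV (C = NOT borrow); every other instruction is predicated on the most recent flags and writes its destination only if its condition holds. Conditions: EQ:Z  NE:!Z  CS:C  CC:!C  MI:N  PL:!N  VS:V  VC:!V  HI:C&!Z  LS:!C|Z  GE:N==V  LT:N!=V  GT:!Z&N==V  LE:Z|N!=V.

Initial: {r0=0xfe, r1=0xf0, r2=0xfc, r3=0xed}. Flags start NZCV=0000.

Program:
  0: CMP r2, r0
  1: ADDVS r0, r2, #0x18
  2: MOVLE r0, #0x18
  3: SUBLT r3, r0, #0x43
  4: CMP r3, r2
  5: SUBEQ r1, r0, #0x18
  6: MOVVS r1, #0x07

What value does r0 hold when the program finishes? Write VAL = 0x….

[0] flags=1000 → (cmp)
[1] flags=1000 VS?F → skip
[2] flags=1000 LE?T → r0=0x18
[3] flags=1000 LT?T → r3=0xd5
[4] flags=1000 → (cmp)
[5] flags=1000 EQ?F → skip
[6] flags=1000 VS?F → skip

VAL = 0x18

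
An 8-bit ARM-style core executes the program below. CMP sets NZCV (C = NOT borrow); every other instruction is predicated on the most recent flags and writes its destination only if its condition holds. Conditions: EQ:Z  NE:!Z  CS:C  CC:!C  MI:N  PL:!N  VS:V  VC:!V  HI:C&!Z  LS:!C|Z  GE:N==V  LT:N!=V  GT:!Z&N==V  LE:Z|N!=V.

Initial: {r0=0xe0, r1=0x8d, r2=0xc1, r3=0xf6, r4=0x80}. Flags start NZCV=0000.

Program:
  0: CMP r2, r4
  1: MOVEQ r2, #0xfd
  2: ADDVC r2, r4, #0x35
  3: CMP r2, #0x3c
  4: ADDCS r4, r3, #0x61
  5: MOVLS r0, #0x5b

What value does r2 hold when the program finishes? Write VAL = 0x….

VAL = 0xb5

[0] flags=0010 → (cmp)
[1] flags=0010 EQ?F → skip
[2] flags=0010 VC?T → r2=0xb5
[3] flags=0011 → (cmp)
[4] flags=0011 CS?T → r4=0x57
[5] flags=0011 LS?F → skip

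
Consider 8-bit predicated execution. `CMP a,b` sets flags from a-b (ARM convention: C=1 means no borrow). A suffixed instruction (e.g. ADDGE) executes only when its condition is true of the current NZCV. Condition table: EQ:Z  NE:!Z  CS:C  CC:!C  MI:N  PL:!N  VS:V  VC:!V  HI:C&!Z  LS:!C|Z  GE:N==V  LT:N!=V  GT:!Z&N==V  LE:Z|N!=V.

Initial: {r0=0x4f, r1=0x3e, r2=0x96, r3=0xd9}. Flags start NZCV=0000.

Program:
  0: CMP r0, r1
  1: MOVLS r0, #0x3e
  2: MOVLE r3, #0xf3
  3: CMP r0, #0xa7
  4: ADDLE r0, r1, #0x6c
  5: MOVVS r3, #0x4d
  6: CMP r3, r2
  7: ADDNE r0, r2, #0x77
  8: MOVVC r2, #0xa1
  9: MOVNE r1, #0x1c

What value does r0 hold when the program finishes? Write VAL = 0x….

[0] flags=0010 → (cmp)
[1] flags=0010 LS?F → skip
[2] flags=0010 LE?F → skip
[3] flags=1001 → (cmp)
[4] flags=1001 LE?F → skip
[5] flags=1001 VS?T → r3=0x4d
[6] flags=1001 → (cmp)
[7] flags=1001 NE?T → r0=0x0d
[8] flags=1001 VC?F → skip
[9] flags=1001 NE?T → r1=0x1c

VAL = 0x0d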